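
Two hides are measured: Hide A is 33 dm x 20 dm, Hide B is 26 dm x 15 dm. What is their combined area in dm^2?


1050 dm^2


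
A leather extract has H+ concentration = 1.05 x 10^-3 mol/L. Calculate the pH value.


pH = -log10[H+]
pH = -log10(1.05 x 10^-3) = 2.98


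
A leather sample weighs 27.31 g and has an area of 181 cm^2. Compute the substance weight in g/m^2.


Substance weight = mass / area x 10000
SW = 27.31 / 181 x 10000
SW = 1508.8 g/m^2


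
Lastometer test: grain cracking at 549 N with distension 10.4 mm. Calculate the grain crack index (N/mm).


52.8 N/mm

Grain crack index = force / distension
Index = 549 / 10.4 = 52.8 N/mm


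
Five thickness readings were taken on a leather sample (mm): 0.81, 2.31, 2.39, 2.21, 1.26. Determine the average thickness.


1.80 mm

Sum = 0.81 + 2.31 + 2.39 + 2.21 + 1.26 = 8.98
Average = 8.98 / 5 = 1.80 mm


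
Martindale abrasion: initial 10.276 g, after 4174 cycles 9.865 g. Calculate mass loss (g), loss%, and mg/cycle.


Mass loss = 0.411 g
Loss = 4.00%
Rate = 0.098 mg/cycle

Loss = 10.276 - 9.865 = 0.411 g
Loss% = 0.411 / 10.276 x 100 = 4.00%
Rate = 0.411 / 4174 x 1000 = 0.098 mg/cycle


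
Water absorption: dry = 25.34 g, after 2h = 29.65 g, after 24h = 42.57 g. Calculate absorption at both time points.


WA (2h) = (29.65 - 25.34) / 25.34 x 100 = 17.0%
WA (24h) = (42.57 - 25.34) / 25.34 x 100 = 68.0%


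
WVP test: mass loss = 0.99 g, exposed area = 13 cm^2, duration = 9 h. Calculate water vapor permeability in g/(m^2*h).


84.62 g/(m^2*h)

WVP = mass_loss / (area x time) x 10000
WVP = 0.99 / (13 x 9) x 10000
WVP = 0.99 / 117 x 10000 = 84.62 g/(m^2*h)


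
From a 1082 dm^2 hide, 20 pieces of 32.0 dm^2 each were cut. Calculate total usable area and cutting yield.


Total usable = 20 x 32.0 = 640.0 dm^2
Yield = 640.0 / 1082 x 100 = 59.1%


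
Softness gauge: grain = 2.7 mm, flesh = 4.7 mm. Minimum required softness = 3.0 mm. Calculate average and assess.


Average softness = 3.70 mm
Meets requirement: Yes

Average = (2.7 + 4.7) / 2 = 3.70 mm
Minimum = 3.0 mm
Meets requirement: Yes


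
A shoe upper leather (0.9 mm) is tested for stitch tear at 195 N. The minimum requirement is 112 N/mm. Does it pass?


STS = 195 / 0.9 = 216.7 N/mm
Minimum required: 112 N/mm
Passes: Yes


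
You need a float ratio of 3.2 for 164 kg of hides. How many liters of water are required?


Water = hide weight x target ratio
Water = 164 x 3.2 = 524.8 L


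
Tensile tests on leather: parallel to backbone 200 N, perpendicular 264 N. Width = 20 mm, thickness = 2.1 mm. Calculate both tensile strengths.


Parallel = 4.76 N/mm^2
Perpendicular = 6.29 N/mm^2

Area = 20 x 2.1 = 42.0 mm^2
TS (parallel) = 200 / 42.0 = 4.76 N/mm^2
TS (perpendicular) = 264 / 42.0 = 6.29 N/mm^2


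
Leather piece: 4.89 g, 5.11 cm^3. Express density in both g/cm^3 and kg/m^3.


Density = 4.89 / 5.11 = 0.957 g/cm^3
Convert: 0.957 x 1000 = 957 kg/m^3


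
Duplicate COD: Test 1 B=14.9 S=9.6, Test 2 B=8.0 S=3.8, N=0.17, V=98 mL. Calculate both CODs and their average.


COD1 = 73.6 mg/L
COD2 = 58.3 mg/L
Average = 66.0 mg/L

COD1 = (14.9 - 9.6) x 0.17 x 8000 / 98 = 73.6 mg/L
COD2 = (8.0 - 3.8) x 0.17 x 8000 / 98 = 58.3 mg/L
Average = (73.6 + 58.3) / 2 = 66.0 mg/L


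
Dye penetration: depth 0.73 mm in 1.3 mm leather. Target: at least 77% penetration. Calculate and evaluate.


Penetration = 0.73 / 1.3 x 100 = 56.2%
Target: 77%
Meets target: No


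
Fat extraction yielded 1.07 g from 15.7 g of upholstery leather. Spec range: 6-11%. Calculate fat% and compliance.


Fat% = 1.07 / 15.7 x 100 = 6.8%
Spec range: 6-11%
Compliant: Yes


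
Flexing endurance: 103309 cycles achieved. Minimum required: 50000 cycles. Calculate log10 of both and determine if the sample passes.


log10(103309) = 5.01
log10(50000) = 4.70
Passes: Yes


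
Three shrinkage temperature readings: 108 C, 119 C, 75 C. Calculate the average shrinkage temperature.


100.7 C

Average = (108 + 119 + 75) / 3
Average = 302 / 3 = 100.7 C


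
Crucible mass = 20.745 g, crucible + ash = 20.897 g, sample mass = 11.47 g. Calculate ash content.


Ash mass = 0.152 g
Ash content = 1.33%


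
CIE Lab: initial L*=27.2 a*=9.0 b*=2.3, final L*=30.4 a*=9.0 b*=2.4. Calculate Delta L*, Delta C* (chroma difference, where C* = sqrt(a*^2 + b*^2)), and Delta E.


Delta L* = 30.4 - 27.2 = 3.2
C1* = sqrt((9.0)^2 + (2.3)^2) = 9.289
C2* = sqrt((9.0)^2 + (2.4)^2) = 9.315
Delta C* = 9.315 - 9.289 = 0.03
Delta E = sqrt((3.2)^2 + (0.0)^2 + (0.1)^2) = 3.20


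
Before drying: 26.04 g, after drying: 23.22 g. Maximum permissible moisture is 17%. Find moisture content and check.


Moisture content = 10.8%
Acceptable: Yes

MC = (26.04 - 23.22) / 26.04 x 100 = 10.8%
Maximum: 17%
Acceptable: Yes


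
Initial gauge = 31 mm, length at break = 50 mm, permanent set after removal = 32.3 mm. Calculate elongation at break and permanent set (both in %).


Elongation at break = 61.3%
Permanent set = 4.2%


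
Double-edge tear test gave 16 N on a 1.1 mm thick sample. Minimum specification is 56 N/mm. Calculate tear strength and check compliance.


Tear strength = 16 / 1.1 = 14.5 N/mm
Required minimum = 56 N/mm
Compliant: No


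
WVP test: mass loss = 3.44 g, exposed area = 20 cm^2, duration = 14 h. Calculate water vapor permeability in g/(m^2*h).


WVP = mass_loss / (area x time) x 10000
WVP = 3.44 / (20 x 14) x 10000
WVP = 3.44 / 280 x 10000 = 122.86 g/(m^2*h)


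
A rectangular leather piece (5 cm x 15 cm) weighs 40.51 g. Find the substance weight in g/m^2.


Area = 5 x 15 = 75 cm^2
SW = 40.51 / 75 x 10000 = 5401.3 g/m^2


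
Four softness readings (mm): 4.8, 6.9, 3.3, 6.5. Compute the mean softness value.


Sum = 4.8 + 6.9 + 3.3 + 6.5
Mean = 21.5 / 4 = 5.38 mm


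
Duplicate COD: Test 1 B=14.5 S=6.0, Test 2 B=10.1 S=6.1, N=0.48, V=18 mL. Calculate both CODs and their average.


COD1 = 1813.3 mg/L
COD2 = 853.3 mg/L
Average = 1333.3 mg/L

COD1 = (14.5 - 6.0) x 0.48 x 8000 / 18 = 1813.3 mg/L
COD2 = (10.1 - 6.1) x 0.48 x 8000 / 18 = 853.3 mg/L
Average = (1813.3 + 853.3) / 2 = 1333.3 mg/L


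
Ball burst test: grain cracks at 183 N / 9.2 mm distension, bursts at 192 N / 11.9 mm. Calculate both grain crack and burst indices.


Crack index = 183 / 9.2 = 19.9 N/mm
Burst index = 192 / 11.9 = 16.1 N/mm


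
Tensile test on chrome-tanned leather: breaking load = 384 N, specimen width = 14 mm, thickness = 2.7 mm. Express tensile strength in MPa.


Cross-section = 14 x 2.7 = 37.8 mm^2
TS = 384 / 37.8 = 10.16 MPa
(1 N/mm^2 = 1 MPa)


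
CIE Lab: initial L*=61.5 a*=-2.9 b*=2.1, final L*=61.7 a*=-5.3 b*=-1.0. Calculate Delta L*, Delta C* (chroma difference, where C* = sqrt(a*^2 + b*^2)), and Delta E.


Delta L* = 0.2
Delta C* = 1.81
Delta E = 3.93

Delta L* = 61.7 - 61.5 = 0.2
C1* = sqrt((-2.9)^2 + (2.1)^2) = 3.581
C2* = sqrt((-5.3)^2 + (-1.0)^2) = 5.394
Delta C* = 5.394 - 3.581 = 1.81
Delta E = sqrt((0.2)^2 + (-2.4)^2 + (-3.1)^2) = 3.93


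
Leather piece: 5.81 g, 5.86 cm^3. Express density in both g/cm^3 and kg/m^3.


0.991 g/cm^3
991 kg/m^3


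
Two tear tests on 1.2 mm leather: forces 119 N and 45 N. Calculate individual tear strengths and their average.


Tear 1 = 119 / 1.2 = 99.2 N/mm
Tear 2 = 45 / 1.2 = 37.5 N/mm
Average = (99.2 + 37.5) / 2 = 68.4 N/mm


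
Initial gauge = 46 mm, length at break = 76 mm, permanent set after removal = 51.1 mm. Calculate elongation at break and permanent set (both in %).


Elongation at break = (76 - 46) / 46 x 100 = 65.2%
Permanent set = (51.1 - 46) / 46 x 100 = 11.1%


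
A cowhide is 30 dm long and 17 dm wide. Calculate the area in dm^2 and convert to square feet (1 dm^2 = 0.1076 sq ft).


Area = 30 x 17 = 510 dm^2
Conversion: 510 x 0.1076 = 54.88 sq ft


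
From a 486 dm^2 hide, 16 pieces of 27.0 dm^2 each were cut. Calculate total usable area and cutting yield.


Total usable = 16 x 27.0 = 432.0 dm^2
Yield = 432.0 / 486 x 100 = 88.9%


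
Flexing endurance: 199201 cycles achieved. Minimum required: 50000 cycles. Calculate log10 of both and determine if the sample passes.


Achieved: log10 = 5.30
Required: log10 = 4.70
Passes: Yes


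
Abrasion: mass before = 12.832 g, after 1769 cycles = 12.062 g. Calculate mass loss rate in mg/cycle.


0.435 mg/cycle

Mass loss = 12.832 - 12.062 = 0.770 g
Rate = 0.770 / 1769 x 1000 = 0.435 mg/cycle


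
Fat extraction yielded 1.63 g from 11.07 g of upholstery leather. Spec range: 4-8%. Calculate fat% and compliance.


Fat% = 1.63 / 11.07 x 100 = 14.7%
Spec range: 4-8%
Compliant: No


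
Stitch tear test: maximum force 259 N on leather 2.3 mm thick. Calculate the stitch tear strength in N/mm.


Stitch tear strength = force / thickness
STS = 259 / 2.3 = 112.6 N/mm


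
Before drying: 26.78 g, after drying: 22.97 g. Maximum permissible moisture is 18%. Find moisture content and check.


MC = (26.78 - 22.97) / 26.78 x 100 = 14.2%
Maximum: 18%
Acceptable: Yes


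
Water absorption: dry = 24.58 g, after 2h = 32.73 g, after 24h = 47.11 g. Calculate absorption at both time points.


WA (2h) = (32.73 - 24.58) / 24.58 x 100 = 33.2%
WA (24h) = (47.11 - 24.58) / 24.58 x 100 = 91.7%


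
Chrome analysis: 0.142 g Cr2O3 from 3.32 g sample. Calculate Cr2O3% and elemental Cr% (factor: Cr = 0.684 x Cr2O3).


Cr2O3 = 4.28%
Cr = 2.93%


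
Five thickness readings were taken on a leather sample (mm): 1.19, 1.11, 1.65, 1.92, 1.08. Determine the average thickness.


1.39 mm


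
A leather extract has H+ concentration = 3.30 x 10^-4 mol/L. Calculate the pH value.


pH = 3.48


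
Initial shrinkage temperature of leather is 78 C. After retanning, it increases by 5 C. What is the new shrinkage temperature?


83 C

New Ts = 78 + 5 = 83 C


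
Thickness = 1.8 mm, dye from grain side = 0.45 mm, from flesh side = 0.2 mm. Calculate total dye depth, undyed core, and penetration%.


Total dyed = 0.45 + 0.2 = 0.65 mm
Undyed core = 1.8 - 0.65 = 1.15 mm
Penetration = 0.65 / 1.8 x 100 = 36.1%


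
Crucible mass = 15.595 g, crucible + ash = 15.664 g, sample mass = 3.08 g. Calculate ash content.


Ash mass = 0.069 g
Ash content = 2.24%

Ash mass = 15.664 - 15.595 = 0.069 g
Ash% = 0.069 / 3.08 x 100 = 2.24%


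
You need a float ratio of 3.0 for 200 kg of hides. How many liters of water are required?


600.0 L


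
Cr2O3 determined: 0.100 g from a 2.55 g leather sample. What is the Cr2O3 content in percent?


Cr2O3% = 0.100 / 2.55 x 100
Cr2O3% = 3.92%


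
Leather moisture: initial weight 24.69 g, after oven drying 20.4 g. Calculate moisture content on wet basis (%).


17.4%

Moisture = 24.69 - 20.4 = 4.29 g
MC = 4.29 / 24.69 x 100 = 17.4%


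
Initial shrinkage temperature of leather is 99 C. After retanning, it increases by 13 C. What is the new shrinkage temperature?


New Ts = 99 + 13 = 112 C


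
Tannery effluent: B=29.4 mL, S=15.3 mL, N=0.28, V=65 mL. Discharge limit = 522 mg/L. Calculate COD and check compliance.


COD = 485.9 mg/L
Compliant: Yes

COD = (29.4 - 15.3) x 0.28 x 8000 / 65 = 485.9 mg/L
Limit: 522 mg/L
Compliant: Yes


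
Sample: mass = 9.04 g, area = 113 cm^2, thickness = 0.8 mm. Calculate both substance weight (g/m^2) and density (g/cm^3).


Substance weight = 800.0 g/m^2
Density = 1.000 g/cm^3

SW = 9.04 / 113 x 10000 = 800.0 g/m^2
Volume = 113 x 0.8 / 10 = 9.04 cm^3
Density = 9.04 / 9.04 = 1.000 g/cm^3


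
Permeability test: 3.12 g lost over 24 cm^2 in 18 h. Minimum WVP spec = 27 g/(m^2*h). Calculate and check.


WVP = 3.12 / (24 x 18) x 10000 = 72.22 g/(m^2*h)
Minimum: 27 g/(m^2*h)
Meets spec: Yes


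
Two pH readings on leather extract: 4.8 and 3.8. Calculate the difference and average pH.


Difference = |4.8 - 3.8| = 1.0
Average = (4.8 + 3.8) / 2 = 4.30


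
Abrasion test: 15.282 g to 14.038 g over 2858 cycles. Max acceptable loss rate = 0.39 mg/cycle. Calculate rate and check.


Loss = 15.282 - 14.038 = 1.244 g
Rate = 1.244 g / 2858 cycles x 1000 = 0.435 mg/cycle
Max = 0.39 mg/cycle
Passes: No


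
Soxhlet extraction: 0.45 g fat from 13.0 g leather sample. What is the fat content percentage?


Fat content = 0.45 / 13.0 x 100
Fat = 3.5%


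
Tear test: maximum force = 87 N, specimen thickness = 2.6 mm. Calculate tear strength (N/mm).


33.5 N/mm


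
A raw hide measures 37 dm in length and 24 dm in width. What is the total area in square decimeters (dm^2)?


Area = length x width
Area = 37 x 24 = 888 dm^2


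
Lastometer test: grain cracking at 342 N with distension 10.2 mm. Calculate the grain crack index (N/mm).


33.5 N/mm

Grain crack index = force / distension
Index = 342 / 10.2 = 33.5 N/mm


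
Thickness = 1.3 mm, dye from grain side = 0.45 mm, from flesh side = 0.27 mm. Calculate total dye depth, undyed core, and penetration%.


Total dyed = 0.45 + 0.27 = 0.72 mm
Undyed core = 1.3 - 0.72 = 0.58 mm
Penetration = 0.72 / 1.3 x 100 = 55.4%


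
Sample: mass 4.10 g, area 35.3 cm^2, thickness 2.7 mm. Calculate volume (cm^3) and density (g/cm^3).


Volume = 9.531 cm^3
Density = 0.430 g/cm^3

Thickness in cm = 2.7 / 10 = 0.27 cm
Volume = 35.3 x 0.27 = 9.531 cm^3
Density = 4.10 / 9.531 = 0.430 g/cm^3


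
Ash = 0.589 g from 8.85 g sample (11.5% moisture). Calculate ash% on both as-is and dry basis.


As-is ash = 6.66%
Dry-basis ash = 7.52%

As-is ash% = 0.589 / 8.85 x 100 = 6.66%
Dry mass = 8.85 x (100 - 11.5) / 100 = 7.83225 g
Dry-basis ash% = 0.589 / 7.83225 x 100 = 7.52%


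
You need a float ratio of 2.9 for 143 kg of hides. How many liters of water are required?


Water = hide weight x target ratio
Water = 143 x 2.9 = 414.7 L


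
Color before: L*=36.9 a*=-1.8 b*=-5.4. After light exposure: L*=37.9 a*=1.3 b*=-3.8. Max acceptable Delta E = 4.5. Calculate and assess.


dL = 1.0, da = 3.1, db = 1.6
dE = sqrt((1.0)^2 + (3.1)^2 + (1.6)^2) = 3.63
Max = 4.5
Passes: Yes


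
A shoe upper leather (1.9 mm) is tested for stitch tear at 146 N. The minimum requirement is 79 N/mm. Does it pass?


STS = 146 / 1.9 = 76.8 N/mm
Minimum required: 79 N/mm
Passes: No


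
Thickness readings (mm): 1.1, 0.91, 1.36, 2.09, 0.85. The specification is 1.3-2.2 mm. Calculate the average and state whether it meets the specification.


Average = 1.26 mm
Within specification: No


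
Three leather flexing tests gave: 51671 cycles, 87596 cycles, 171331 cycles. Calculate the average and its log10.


Average = 103533 cycles
log10 = 5.02

Average = (51671 + 87596 + 171331) / 3 = 103533 cycles
log10(103533) = 5.02


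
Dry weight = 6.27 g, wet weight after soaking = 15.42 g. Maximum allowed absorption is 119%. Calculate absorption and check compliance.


Absorption = 145.9%
Compliant: No


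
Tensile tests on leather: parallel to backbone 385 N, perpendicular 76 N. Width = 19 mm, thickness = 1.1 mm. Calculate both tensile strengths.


Parallel = 18.42 N/mm^2
Perpendicular = 3.64 N/mm^2

Area = 19 x 1.1 = 20.9 mm^2
TS (parallel) = 385 / 20.9 = 18.42 N/mm^2
TS (perpendicular) = 76 / 20.9 = 3.64 N/mm^2


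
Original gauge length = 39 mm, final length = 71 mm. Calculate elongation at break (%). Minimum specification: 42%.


Elongation = 82.1%
Meets spec: Yes


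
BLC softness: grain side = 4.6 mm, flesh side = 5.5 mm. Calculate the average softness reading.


Average = (4.6 + 5.5) / 2
Average = 5.05 mm


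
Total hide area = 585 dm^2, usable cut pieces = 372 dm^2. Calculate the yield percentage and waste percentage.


Yield = 63.6%
Waste = 36.4%


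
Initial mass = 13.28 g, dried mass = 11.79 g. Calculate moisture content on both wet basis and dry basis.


Wet basis = 11.2%
Dry basis = 12.6%

Moisture lost = 13.28 - 11.79 = 1.49 g
Wet basis MC = 1.49 / 13.28 x 100 = 11.2%
Dry basis MC = 1.49 / 11.79 x 100 = 12.6%


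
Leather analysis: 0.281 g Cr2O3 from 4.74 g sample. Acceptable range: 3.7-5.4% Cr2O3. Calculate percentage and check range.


Cr2O3 = 5.93%
Within range: No


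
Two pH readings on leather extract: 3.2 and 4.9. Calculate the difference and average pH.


Difference = |3.2 - 4.9| = 1.7
Average = (3.2 + 4.9) / 2 = 4.05


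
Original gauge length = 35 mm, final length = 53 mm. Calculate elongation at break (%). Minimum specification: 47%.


Elongation = 51.4%
Meets spec: Yes

Extension = 53 - 35 = 18 mm
Elongation = 18 / 35 x 100 = 51.4%
Minimum required: 47%
Meets specification: Yes


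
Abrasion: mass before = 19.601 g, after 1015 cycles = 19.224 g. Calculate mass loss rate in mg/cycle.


0.371 mg/cycle

Mass loss = 19.601 - 19.224 = 0.377 g
Rate = 0.377 / 1015 x 1000 = 0.371 mg/cycle


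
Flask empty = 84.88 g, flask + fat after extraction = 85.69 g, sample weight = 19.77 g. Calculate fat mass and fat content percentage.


Fat mass = 0.81 g
Fat content = 4.1%

Fat mass = 85.69 - 84.88 = 0.81 g
Fat% = 0.81 / 19.77 x 100 = 4.1%


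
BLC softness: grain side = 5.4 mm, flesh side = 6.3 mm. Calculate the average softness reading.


Average = (5.4 + 6.3) / 2
Average = 5.85 mm


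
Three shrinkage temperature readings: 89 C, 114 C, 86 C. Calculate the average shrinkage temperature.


96.3 C

Average = (89 + 114 + 86) / 3
Average = 289 / 3 = 96.3 C


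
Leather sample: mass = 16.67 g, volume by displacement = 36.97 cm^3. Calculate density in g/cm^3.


0.451 g/cm^3

Density = mass / volume
Density = 16.67 / 36.97 = 0.451 g/cm^3


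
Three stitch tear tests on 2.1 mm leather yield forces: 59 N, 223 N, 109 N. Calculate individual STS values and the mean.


STS1 = 28.1 N/mm
STS2 = 106.2 N/mm
STS3 = 51.9 N/mm
Mean = 62.1 N/mm

STS1 = 59 / 2.1 = 28.1 N/mm
STS2 = 223 / 2.1 = 106.2 N/mm
STS3 = 109 / 2.1 = 51.9 N/mm
Mean = (28.1 + 106.2 + 51.9) / 3 = 62.1 N/mm


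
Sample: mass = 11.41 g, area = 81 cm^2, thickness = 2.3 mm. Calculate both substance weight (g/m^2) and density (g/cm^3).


Substance weight = 1408.6 g/m^2
Density = 0.612 g/cm^3


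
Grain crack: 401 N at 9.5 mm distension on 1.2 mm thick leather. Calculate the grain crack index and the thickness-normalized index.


Crack index = 42.2 N/mm
Normalized index = 35.2 N/mm per mm

Crack index = 401 / 9.5 = 42.2 N/mm
Normalized = 42.2 / 1.2 = 35.2 N/mm per mm


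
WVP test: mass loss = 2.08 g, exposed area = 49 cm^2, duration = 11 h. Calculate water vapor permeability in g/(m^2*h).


38.59 g/(m^2*h)


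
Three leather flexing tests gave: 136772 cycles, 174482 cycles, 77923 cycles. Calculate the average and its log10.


Average = 129726 cycles
log10 = 5.11

Average = (136772 + 174482 + 77923) / 3 = 129726 cycles
log10(129726) = 5.11


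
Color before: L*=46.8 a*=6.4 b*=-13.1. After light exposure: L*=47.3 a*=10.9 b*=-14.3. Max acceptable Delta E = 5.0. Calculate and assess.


dL = 0.5, da = 4.5, db = -1.2
dE = sqrt((0.5)^2 + (4.5)^2 + (-1.2)^2) = 4.68
Max = 5.0
Passes: Yes


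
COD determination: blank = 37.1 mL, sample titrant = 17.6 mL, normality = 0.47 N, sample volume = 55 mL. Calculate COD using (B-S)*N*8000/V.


1333.1 mg/L


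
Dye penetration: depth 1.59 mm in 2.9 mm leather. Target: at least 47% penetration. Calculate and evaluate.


Penetration = 1.59 / 2.9 x 100 = 54.8%
Target: 47%
Meets target: Yes


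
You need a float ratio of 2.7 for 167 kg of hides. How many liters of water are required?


Water = hide weight x target ratio
Water = 167 x 2.7 = 450.9 L


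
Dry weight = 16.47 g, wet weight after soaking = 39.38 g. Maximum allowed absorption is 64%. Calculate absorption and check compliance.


Absorption = 139.1%
Compliant: No

WA = (39.38 - 16.47) / 16.47 x 100 = 139.1%
Maximum allowed: 64%
Compliant: No


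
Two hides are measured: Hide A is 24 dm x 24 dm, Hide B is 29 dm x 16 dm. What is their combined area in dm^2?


Hide A area = 24 x 24 = 576 dm^2
Hide B area = 29 x 16 = 464 dm^2
Total = 576 + 464 = 1040 dm^2


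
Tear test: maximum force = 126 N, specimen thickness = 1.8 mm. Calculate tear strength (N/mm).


Tear strength = force / thickness
Tear = 126 / 1.8 = 70.0 N/mm


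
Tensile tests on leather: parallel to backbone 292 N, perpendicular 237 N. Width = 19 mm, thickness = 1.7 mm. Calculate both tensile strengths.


Area = 19 x 1.7 = 32.3 mm^2
TS (parallel) = 292 / 32.3 = 9.04 N/mm^2
TS (perpendicular) = 237 / 32.3 = 7.34 N/mm^2


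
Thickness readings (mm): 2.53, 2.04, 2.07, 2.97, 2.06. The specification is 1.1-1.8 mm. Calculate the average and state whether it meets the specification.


Average = 2.33 mm
Within specification: No

Sum = 11.67
Average = 11.67 / 5 = 2.33 mm
Specification range: 1.1 to 1.8 mm
Within spec: No


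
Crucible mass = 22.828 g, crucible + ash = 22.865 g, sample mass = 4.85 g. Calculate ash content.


Ash mass = 0.037 g
Ash content = 0.76%

Ash mass = 22.865 - 22.828 = 0.037 g
Ash% = 0.037 / 4.85 x 100 = 0.76%


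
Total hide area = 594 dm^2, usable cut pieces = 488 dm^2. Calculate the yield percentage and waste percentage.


Yield = 82.2%
Waste = 17.8%


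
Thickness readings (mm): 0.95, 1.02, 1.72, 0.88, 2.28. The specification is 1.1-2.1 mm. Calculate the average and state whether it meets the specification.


Sum = 6.85
Average = 6.85 / 5 = 1.37 mm
Specification range: 1.1 to 2.1 mm
Within spec: Yes


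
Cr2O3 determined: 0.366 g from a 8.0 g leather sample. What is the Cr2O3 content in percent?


Cr2O3% = 0.366 / 8.0 x 100
Cr2O3% = 4.58%


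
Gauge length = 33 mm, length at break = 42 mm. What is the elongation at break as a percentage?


27.3%

Extension = 42 - 33 = 9 mm
Elongation = 9 / 33 x 100 = 27.3%


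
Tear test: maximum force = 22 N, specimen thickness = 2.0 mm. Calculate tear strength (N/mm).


11.0 N/mm


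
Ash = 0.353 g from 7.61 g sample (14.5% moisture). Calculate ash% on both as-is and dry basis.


As-is ash = 4.64%
Dry-basis ash = 5.43%

As-is ash% = 0.353 / 7.61 x 100 = 4.64%
Dry mass = 7.61 x (100 - 14.5) / 100 = 6.50655 g
Dry-basis ash% = 0.353 / 6.50655 x 100 = 5.43%


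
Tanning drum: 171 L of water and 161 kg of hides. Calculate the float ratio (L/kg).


1.1


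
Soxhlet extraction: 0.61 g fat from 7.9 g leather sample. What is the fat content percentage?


7.7%

Fat content = 0.61 / 7.9 x 100
Fat = 7.7%


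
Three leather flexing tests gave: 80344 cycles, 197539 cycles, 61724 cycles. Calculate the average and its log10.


Average = (80344 + 197539 + 61724) / 3 = 113202 cycles
log10(113202) = 5.05


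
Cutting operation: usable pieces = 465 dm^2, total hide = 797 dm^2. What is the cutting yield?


58.3%

Yield = usable / total x 100
Yield = 465 / 797 x 100 = 58.3%


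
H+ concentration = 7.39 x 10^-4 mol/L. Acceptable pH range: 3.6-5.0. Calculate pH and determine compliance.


pH = 3.13
Compliant: No


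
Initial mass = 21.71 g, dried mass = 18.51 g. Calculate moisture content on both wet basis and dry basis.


Wet basis = 14.7%
Dry basis = 17.3%

Moisture lost = 21.71 - 18.51 = 3.20 g
Wet basis MC = 3.20 / 21.71 x 100 = 14.7%
Dry basis MC = 3.20 / 18.51 x 100 = 17.3%


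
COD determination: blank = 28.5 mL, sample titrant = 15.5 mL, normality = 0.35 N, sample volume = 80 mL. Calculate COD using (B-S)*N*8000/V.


COD = (28.5 - 15.5) x 0.35 x 8000 / 80
COD = 13.0 x 0.35 x 8000 / 80
COD = 455.0 mg/L


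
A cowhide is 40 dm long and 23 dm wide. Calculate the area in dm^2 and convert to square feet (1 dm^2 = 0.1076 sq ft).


Area = 40 x 23 = 920 dm^2
Conversion: 920 x 0.1076 = 98.99 sq ft


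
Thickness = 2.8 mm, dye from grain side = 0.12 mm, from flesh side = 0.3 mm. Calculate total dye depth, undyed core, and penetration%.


Total dyed = 0.42 mm
Undyed core = 2.38 mm
Penetration = 15.0%

Total dyed = 0.12 + 0.3 = 0.42 mm
Undyed core = 2.8 - 0.42 = 2.38 mm
Penetration = 0.42 / 2.8 x 100 = 15.0%


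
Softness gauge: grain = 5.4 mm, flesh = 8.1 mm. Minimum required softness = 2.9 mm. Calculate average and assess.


Average softness = 6.75 mm
Meets requirement: Yes

Average = (5.4 + 8.1) / 2 = 6.75 mm
Minimum = 2.9 mm
Meets requirement: Yes


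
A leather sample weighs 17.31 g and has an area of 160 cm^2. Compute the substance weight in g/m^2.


1081.9 g/m^2


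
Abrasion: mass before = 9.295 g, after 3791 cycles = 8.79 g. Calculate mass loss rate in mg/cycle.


0.133 mg/cycle


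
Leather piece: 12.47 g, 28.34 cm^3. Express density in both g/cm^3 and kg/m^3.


Density = 12.47 / 28.34 = 0.440 g/cm^3
Convert: 0.440 x 1000 = 440 kg/m^3


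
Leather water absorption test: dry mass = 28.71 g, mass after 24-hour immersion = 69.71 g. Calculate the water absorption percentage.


Water absorbed = 69.71 - 28.71 = 41.00 g
WA% = 41.00 / 28.71 x 100 = 142.8%


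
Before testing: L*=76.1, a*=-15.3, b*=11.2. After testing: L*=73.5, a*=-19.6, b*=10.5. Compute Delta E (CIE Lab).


Delta E = 5.07


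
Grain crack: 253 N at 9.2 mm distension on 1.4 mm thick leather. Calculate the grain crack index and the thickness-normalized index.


Crack index = 27.5 N/mm
Normalized index = 19.6 N/mm per mm

Crack index = 253 / 9.2 = 27.5 N/mm
Normalized = 27.5 / 1.4 = 19.6 N/mm per mm


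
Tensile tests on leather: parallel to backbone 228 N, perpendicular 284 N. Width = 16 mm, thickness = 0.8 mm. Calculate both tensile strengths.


Parallel = 17.81 N/mm^2
Perpendicular = 22.19 N/mm^2

Area = 16 x 0.8 = 12.8 mm^2
TS (parallel) = 228 / 12.8 = 17.81 N/mm^2
TS (perpendicular) = 284 / 12.8 = 22.19 N/mm^2


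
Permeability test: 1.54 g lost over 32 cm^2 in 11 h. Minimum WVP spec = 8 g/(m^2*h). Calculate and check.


WVP = 43.75 g/(m^2*h)
Meets specification: Yes

WVP = 1.54 / (32 x 11) x 10000 = 43.75 g/(m^2*h)
Minimum: 8 g/(m^2*h)
Meets spec: Yes


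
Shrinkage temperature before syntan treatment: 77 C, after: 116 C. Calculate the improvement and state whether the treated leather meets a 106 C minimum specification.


Improvement = 116 - 77 = 39 C
Spec check: 116 C >= 106 C? Yes


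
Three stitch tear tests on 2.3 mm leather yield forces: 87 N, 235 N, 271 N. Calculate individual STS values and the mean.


STS1 = 87 / 2.3 = 37.8 N/mm
STS2 = 235 / 2.3 = 102.2 N/mm
STS3 = 271 / 2.3 = 117.8 N/mm
Mean = (37.8 + 102.2 + 117.8) / 3 = 85.9 N/mm


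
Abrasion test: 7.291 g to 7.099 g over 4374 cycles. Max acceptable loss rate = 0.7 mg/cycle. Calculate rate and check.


Loss = 7.291 - 7.099 = 0.192 g
Rate = 0.192 g / 4374 cycles x 1000 = 0.044 mg/cycle
Max = 0.7 mg/cycle
Passes: Yes


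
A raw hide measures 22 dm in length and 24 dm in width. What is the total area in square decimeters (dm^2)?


528 dm^2


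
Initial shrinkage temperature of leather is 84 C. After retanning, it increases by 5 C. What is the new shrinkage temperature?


New Ts = 84 + 5 = 89 C


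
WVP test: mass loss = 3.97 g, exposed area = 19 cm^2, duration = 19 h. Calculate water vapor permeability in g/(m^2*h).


109.97 g/(m^2*h)


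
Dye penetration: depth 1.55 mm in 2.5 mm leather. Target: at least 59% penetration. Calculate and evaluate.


Penetration = 62.0%
Meets target: Yes

Penetration = 1.55 / 2.5 x 100 = 62.0%
Target: 59%
Meets target: Yes


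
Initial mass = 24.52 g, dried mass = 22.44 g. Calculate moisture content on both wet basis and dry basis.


Moisture lost = 24.52 - 22.44 = 2.08 g
Wet basis MC = 2.08 / 24.52 x 100 = 8.5%
Dry basis MC = 2.08 / 22.44 x 100 = 9.3%


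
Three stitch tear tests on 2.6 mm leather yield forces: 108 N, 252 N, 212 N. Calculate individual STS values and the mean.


STS1 = 41.5 N/mm
STS2 = 96.9 N/mm
STS3 = 81.5 N/mm
Mean = 73.3 N/mm

STS1 = 108 / 2.6 = 41.5 N/mm
STS2 = 252 / 2.6 = 96.9 N/mm
STS3 = 212 / 2.6 = 81.5 N/mm
Mean = (41.5 + 96.9 + 81.5) / 3 = 73.3 N/mm


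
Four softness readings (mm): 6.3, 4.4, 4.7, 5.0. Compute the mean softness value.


Sum = 6.3 + 4.4 + 4.7 + 5.0
Mean = 20.4 / 4 = 5.10 mm


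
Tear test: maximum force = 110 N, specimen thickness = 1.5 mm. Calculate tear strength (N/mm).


Tear strength = force / thickness
Tear = 110 / 1.5 = 73.3 N/mm


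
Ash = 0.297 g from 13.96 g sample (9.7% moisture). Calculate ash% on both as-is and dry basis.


As-is ash = 2.13%
Dry-basis ash = 2.36%


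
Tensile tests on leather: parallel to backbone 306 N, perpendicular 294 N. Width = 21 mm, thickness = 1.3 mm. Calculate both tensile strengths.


Area = 21 x 1.3 = 27.3 mm^2
TS (parallel) = 306 / 27.3 = 11.21 N/mm^2
TS (perpendicular) = 294 / 27.3 = 10.77 N/mm^2


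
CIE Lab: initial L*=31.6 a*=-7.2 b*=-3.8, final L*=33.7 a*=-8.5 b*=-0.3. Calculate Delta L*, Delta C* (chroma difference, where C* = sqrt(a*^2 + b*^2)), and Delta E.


Delta L* = 2.1
Delta C* = 0.36
Delta E = 4.28


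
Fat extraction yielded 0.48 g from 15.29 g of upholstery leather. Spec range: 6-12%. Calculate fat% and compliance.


Fat content = 3.1%
Compliant: No


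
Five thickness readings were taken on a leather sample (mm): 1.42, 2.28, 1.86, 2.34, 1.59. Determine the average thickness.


Sum = 1.42 + 2.28 + 1.86 + 2.34 + 1.59 = 9.49
Average = 9.49 / 5 = 1.90 mm


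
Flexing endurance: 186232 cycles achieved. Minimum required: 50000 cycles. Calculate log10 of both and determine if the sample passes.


Achieved: log10 = 5.27
Required: log10 = 4.70
Passes: Yes

log10(186232) = 5.27
log10(50000) = 4.70
Passes: Yes


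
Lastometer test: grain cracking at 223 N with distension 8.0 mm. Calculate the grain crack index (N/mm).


27.9 N/mm


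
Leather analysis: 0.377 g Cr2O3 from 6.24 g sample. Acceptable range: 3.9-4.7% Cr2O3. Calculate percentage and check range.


Cr2O3 = 6.04%
Within range: No

Cr2O3% = 0.377 / 6.24 x 100 = 6.04%
Acceptable range: 3.9 to 4.7%
Within range: No


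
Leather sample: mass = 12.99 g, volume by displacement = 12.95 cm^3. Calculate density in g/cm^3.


1.003 g/cm^3

Density = mass / volume
Density = 12.99 / 12.95 = 1.003 g/cm^3


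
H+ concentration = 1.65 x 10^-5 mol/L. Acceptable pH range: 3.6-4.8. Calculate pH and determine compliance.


pH = 4.78
Compliant: Yes


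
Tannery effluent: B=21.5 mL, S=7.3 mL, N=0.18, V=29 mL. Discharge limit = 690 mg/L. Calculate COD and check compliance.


COD = (21.5 - 7.3) x 0.18 x 8000 / 29 = 705.1 mg/L
Limit: 690 mg/L
Compliant: No


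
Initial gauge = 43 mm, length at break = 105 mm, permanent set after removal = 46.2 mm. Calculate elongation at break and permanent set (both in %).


Elongation at break = (105 - 43) / 43 x 100 = 144.2%
Permanent set = (46.2 - 43) / 43 x 100 = 7.4%


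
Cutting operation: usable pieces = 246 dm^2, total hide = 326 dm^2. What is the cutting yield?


Yield = usable / total x 100
Yield = 246 / 326 x 100 = 75.5%


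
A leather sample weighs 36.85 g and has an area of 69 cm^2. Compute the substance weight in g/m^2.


Substance weight = mass / area x 10000
SW = 36.85 / 69 x 10000
SW = 5340.6 g/m^2


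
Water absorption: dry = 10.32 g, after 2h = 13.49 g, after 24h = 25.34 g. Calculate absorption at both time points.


2h absorption = 30.7%
24h absorption = 145.5%

WA (2h) = (13.49 - 10.32) / 10.32 x 100 = 30.7%
WA (24h) = (25.34 - 10.32) / 10.32 x 100 = 145.5%


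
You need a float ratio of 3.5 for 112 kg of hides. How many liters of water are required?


Water = hide weight x target ratio
Water = 112 x 3.5 = 392.0 L


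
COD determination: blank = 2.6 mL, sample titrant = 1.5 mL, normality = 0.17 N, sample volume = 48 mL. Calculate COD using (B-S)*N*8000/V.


COD = (2.6 - 1.5) x 0.17 x 8000 / 48
COD = 1.1 x 0.17 x 8000 / 48
COD = 31.2 mg/L


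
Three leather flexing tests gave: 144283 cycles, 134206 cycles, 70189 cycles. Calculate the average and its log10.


Average = (144283 + 134206 + 70189) / 3 = 116226 cycles
log10(116226) = 5.07


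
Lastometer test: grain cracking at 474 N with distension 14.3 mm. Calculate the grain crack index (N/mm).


Grain crack index = force / distension
Index = 474 / 14.3 = 33.1 N/mm


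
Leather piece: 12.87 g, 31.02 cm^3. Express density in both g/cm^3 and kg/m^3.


Density = 12.87 / 31.02 = 0.415 g/cm^3
Convert: 0.415 x 1000 = 415 kg/m^3


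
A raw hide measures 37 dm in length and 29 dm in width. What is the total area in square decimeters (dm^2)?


Area = length x width
Area = 37 x 29 = 1073 dm^2


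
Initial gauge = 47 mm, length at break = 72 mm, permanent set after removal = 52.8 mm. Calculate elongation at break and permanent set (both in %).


Elongation at break = (72 - 47) / 47 x 100 = 53.2%
Permanent set = (52.8 - 47) / 47 x 100 = 12.3%


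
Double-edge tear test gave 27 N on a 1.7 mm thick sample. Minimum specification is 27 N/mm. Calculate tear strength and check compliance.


Tear strength = 27 / 1.7 = 15.9 N/mm
Required minimum = 27 N/mm
Compliant: No


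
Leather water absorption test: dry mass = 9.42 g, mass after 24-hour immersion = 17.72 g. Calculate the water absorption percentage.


Water absorbed = 17.72 - 9.42 = 8.30 g
WA% = 8.30 / 9.42 x 100 = 88.1%


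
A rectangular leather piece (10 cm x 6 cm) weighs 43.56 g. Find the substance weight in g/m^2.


Area = 10 x 6 = 60 cm^2
SW = 43.56 / 60 x 10000 = 7260.0 g/m^2


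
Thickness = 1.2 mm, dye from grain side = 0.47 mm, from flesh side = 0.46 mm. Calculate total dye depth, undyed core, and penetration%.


Total dyed = 0.47 + 0.46 = 0.93 mm
Undyed core = 1.2 - 0.93 = 0.27 mm
Penetration = 0.93 / 1.2 x 100 = 77.5%


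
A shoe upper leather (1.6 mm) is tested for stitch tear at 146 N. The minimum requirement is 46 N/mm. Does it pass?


STS = 146 / 1.6 = 91.3 N/mm
Minimum required: 46 N/mm
Passes: Yes


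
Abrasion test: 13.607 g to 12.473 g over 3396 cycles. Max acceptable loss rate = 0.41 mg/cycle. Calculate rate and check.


Loss = 13.607 - 12.473 = 1.134 g
Rate = 1.134 g / 3396 cycles x 1000 = 0.334 mg/cycle
Max = 0.41 mg/cycle
Passes: Yes


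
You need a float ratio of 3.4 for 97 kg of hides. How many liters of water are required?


Water = hide weight x target ratio
Water = 97 x 3.4 = 329.8 L


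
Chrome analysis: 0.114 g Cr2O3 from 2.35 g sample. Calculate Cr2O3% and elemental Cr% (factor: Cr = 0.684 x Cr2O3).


Cr2O3% = 0.114 / 2.35 x 100 = 4.85%
Cr% = 4.85 x 0.684 = 3.32%


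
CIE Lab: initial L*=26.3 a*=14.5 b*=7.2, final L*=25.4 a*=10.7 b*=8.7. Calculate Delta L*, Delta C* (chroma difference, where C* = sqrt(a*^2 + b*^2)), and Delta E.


Delta L* = 25.4 - 26.3 = -0.9
C1* = sqrt((14.5)^2 + (7.2)^2) = 16.189
C2* = sqrt((10.7)^2 + (8.7)^2) = 13.791
Delta C* = 13.791 - 16.189 = -2.40
Delta E = sqrt((-0.9)^2 + (-3.8)^2 + (1.5)^2) = 4.18


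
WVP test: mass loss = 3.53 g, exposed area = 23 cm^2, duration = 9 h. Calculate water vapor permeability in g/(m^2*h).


170.53 g/(m^2*h)

WVP = mass_loss / (area x time) x 10000
WVP = 3.53 / (23 x 9) x 10000
WVP = 3.53 / 207 x 10000 = 170.53 g/(m^2*h)


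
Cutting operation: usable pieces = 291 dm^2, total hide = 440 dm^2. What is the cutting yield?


66.1%

Yield = usable / total x 100
Yield = 291 / 440 x 100 = 66.1%


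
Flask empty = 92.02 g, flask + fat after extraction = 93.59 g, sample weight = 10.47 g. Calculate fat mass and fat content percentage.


Fat mass = 1.57 g
Fat content = 15.0%

Fat mass = 93.59 - 92.02 = 1.57 g
Fat% = 1.57 / 10.47 x 100 = 15.0%


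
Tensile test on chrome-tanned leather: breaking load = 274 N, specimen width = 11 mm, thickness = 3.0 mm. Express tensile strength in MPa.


8.30 MPa

Cross-section = 11 x 3.0 = 33.0 mm^2
TS = 274 / 33.0 = 8.30 MPa
(1 N/mm^2 = 1 MPa)


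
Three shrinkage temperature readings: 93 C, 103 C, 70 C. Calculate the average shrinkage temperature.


88.7 C


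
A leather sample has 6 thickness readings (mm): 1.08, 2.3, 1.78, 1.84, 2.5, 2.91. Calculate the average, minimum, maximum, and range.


Sum = 12.41
Average = 12.41 / 6 = 2.07 mm
Minimum = 1.08 mm
Maximum = 2.91 mm
Range = 2.91 - 1.08 = 1.83 mm


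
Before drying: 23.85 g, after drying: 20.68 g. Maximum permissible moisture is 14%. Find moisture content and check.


Moisture content = 13.3%
Acceptable: Yes


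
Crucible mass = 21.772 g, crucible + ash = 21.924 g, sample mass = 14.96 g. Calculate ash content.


Ash mass = 0.152 g
Ash content = 1.02%

Ash mass = 21.924 - 21.772 = 0.152 g
Ash% = 0.152 / 14.96 x 100 = 1.02%


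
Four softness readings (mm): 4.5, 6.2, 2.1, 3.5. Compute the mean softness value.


Sum = 4.5 + 6.2 + 2.1 + 3.5
Mean = 16.3 / 4 = 4.08 mm


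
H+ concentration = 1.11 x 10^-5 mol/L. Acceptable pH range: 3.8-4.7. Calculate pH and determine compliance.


pH = -log10(1.11 x 10^-5) = 4.95
Range: 3.8 to 4.7
Compliant: No


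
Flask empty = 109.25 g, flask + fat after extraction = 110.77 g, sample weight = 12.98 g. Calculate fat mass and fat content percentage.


Fat mass = 1.52 g
Fat content = 11.7%


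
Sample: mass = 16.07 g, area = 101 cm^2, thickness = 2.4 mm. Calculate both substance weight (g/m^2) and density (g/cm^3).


SW = 16.07 / 101 x 10000 = 1591.1 g/m^2
Volume = 101 x 2.4 / 10 = 24.24 cm^3
Density = 16.07 / 24.24 = 0.663 g/cm^3


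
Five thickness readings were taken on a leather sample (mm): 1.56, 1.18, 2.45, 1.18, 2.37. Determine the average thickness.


1.75 mm

Sum = 1.56 + 1.18 + 2.45 + 1.18 + 2.37 = 8.74
Average = 8.74 / 5 = 1.75 mm


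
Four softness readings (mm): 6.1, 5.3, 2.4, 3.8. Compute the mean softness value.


4.40 mm

Sum = 6.1 + 5.3 + 2.4 + 3.8
Mean = 17.6 / 4 = 4.40 mm


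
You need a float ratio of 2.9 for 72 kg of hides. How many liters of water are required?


Water = hide weight x target ratio
Water = 72 x 2.9 = 208.8 L


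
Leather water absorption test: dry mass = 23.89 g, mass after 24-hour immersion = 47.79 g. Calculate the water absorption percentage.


100.0%

Water absorbed = 47.79 - 23.89 = 23.90 g
WA% = 23.90 / 23.89 x 100 = 100.0%


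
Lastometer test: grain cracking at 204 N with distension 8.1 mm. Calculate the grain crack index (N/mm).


Grain crack index = force / distension
Index = 204 / 8.1 = 25.2 N/mm


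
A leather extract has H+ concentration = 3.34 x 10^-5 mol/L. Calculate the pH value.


pH = 4.48


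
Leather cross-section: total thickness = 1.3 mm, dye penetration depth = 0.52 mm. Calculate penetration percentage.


40.0%

Penetration% = 0.52 / 1.3 x 100
Penetration = 40.0%


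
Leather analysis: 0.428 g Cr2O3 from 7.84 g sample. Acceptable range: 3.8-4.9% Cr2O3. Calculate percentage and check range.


Cr2O3 = 5.46%
Within range: No

Cr2O3% = 0.428 / 7.84 x 100 = 5.46%
Acceptable range: 3.8 to 4.9%
Within range: No


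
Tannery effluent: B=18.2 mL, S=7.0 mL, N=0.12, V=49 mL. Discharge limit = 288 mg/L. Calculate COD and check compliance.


COD = (18.2 - 7.0) x 0.12 x 8000 / 49 = 219.4 mg/L
Limit: 288 mg/L
Compliant: Yes


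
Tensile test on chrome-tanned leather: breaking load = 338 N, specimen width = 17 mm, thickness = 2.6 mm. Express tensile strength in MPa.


Cross-section = 17 x 2.6 = 44.2 mm^2
TS = 338 / 44.2 = 7.65 MPa
(1 N/mm^2 = 1 MPa)


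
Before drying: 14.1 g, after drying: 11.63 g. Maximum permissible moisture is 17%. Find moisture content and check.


Moisture content = 17.5%
Acceptable: No


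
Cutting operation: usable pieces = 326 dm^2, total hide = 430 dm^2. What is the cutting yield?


Yield = usable / total x 100
Yield = 326 / 430 x 100 = 75.8%


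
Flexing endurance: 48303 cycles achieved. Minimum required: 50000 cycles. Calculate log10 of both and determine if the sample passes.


log10(48303) = 4.68
log10(50000) = 4.70
Passes: No


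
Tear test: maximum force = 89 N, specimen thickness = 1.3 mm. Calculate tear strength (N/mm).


Tear strength = force / thickness
Tear = 89 / 1.3 = 68.5 N/mm
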